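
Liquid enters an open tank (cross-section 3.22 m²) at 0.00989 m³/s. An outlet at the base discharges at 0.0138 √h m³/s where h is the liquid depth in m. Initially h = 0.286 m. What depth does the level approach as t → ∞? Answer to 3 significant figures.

0.514 m

Unsteady balance on liquid volume: A dh/dt = Q_in − 0.0138 √h. At steady state dh/dt = 0:
Q_in = 0.0138 √h_ss ⇒ √h_ss = 0.00989/0.0138 = 0.71667.
h_ss = 0.71667² = 0.51361 m. (Since h₀ = 0.286 m < h_ss, the level will rise toward this value.)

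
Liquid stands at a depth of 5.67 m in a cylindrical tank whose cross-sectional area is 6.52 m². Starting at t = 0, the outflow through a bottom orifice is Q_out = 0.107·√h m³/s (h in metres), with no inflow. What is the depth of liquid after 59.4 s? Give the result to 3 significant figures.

3.59 m

With no inflow, A dh/dt = −0.107 √h.
∫ h^(−1/2) dh = −(0.107/A) ∫ dt, giving 2√h = 2√h₀ − (0.107/A) t.
√h = √5.67 − 0.107·59.4/(2·6.52) = 2.3812 − 0.48741 = 1.8938.
h = 1.8938² = 3.5864 m.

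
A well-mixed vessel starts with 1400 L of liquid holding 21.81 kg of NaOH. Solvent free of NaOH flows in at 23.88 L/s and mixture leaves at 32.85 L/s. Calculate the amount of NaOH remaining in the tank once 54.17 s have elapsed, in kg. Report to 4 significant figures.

Let m(t) be the amount of NaOH. Volume: V(t) = V₀ + (Q_in − Q_out) t = 1400 − 8.97000 t; V(54.17) = 914.095 L.
Species balance (pure solvent in): dm/dt = −Q_out · m/V(t).
Separate: dm/m = −Q_out dt/V(t) ⇒ ln(m/m₀) = −(Q_out/(Q_in−Q_out)) ln(V/V₀).
m = m₀ (V₀/V)^(Q_out/(Q_in−Q_out)) = 21.81 × (1400/914.095)^(-3.66221) = 4.57769 kg.

4.578 kg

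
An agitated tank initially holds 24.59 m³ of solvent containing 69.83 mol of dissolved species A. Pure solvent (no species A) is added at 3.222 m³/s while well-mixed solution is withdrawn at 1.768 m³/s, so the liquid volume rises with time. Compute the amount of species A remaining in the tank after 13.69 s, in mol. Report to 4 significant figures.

33.95 mol

Total volume: dV/dt = Q_in − Q_out = 1.45400 m³/s, so V(t) = 24.59 + 1.45400 t and V(13.69) = 44.4953 m³.
Species balance (pure solvent in): dm/dt = −Q_out · m/V(t).
dm/m = −Q_out dt/(V₀ + 1.45400 t); integrating gives ln(m/m₀) = −(Q_out/(Q_in−Q_out)) ln(V/V₀).
m = m₀ (V₀/V)^(Q_out/(Q_in−Q_out)) = 69.83 × (24.59/44.4953)^(1.21596) = 33.9521 mol.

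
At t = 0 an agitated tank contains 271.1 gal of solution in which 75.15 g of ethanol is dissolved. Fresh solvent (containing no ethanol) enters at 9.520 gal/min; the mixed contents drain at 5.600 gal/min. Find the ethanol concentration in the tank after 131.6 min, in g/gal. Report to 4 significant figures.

Total volume: dV/dt = Q_in − Q_out = 3.92000 gal/min, so V(t) = 271.1 + 3.92000 t and V(131.6) = 786.972 gal.
Species balance (pure solvent in): dm/dt = −Q_out · m/V(t).
Separate: dm/m = −Q_out dt/V(t) ⇒ ln(m/m₀) = −(Q_out/(Q_in−Q_out)) ln(V/V₀).
m = m₀ (V₀/V)^(Q_out/(Q_in−Q_out)) = 75.15 × (271.1/786.972)^(1.42857) = 16.3962 g.
C = m/V = 16.3962/786.972 = 0.0208346 g/gal.

0.02083 g/gal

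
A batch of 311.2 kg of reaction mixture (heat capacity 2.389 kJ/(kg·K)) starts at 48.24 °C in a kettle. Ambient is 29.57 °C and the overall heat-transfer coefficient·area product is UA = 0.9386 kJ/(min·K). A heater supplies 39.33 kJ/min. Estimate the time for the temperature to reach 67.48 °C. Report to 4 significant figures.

Lumped-capacitance energy balance: M c_p dT/dt = UA(T_amb − T) + Q̇.
τ = M c_p/UA = 792.091 min; T_ss = T_amb + Q̇/UA = 29.57 + 39.33/0.9386 = 71.4728 °C.
T(t) = T_ss + (T₀ − T_ss)e^(−t/τ); set T = 67.48:
t = −τ ln[(T − T_ss)/(T₀ − T_ss)] = −792.091 · ln(0.171862) = 1394.92 min.

1395 min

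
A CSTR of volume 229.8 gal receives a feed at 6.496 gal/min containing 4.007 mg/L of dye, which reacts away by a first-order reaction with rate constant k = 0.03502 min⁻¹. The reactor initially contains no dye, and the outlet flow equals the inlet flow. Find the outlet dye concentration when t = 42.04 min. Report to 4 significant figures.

1.665 mg/L

V dC/dt = Q(C_in − C) − k V C.
This is linear with rate a = Q/V + k = 0.0632881 min⁻¹.
C_ss = Q C_in/(Q + kV) = 1.78975 mg/L; C(t) = C_ss + (C₀ − C_ss) e^(−a t).
C(42.04) = 1.78975 + (-1.78975)·e^(−0.0632881·42.04) = 1.78975 + (-1.78975)·0.0699042 = 1.66464 mg/L.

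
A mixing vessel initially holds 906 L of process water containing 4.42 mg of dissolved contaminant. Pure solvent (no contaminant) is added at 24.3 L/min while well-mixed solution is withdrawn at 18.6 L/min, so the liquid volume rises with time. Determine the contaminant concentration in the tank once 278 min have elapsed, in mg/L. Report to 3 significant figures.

6.55e-05 mg/L

Let m(t) be the amount of contaminant. Volume: V(t) = V₀ + (Q_in − Q_out) t = 906 + 5.7000 t; V(278) = 2490.6 L.
Solute balance: dm/dt = 0 − Q_out C = −Q_out m/V(t).
dm/m = −Q_out dt/(V₀ + 5.7000 t); integrating gives ln(m/m₀) = −(Q_out/(Q_in−Q_out)) ln(V/V₀).
m = m₀ (V₀/V)^(Q_out/(Q_in−Q_out)) = 4.42 × (906/2490.6)^(3.2632) = 0.16305 mg.
C = m/V = 0.16305/2490.6 = 6.5466e-05 mg/L.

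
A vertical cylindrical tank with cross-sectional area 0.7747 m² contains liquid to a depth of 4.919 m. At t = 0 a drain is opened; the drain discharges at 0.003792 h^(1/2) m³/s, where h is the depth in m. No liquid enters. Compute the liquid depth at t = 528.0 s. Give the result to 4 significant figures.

0.8568 m

A dh/dt = −Q_out = −0.003792 √h.
Separate and integrate: 2(√h − √h₀) = −(0.003792/A) t.
√h = √4.919 − 0.003792·528.0/(2·0.7747) = 2.21788 − 1.29223 = 0.925655.
h = 0.925655² = 0.856838 m.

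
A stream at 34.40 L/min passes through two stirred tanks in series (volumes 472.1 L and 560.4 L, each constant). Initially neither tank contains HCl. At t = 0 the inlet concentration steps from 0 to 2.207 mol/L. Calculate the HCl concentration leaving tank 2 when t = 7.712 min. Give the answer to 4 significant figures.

0.2095 mol/L

Each tank obeys Vᵢ dCᵢ/dt = Q(Cᵢ₋₁ − Cᵢ), so τᵢ = Vᵢ/Q.
τ₁ = 472.1/34.40 = 13.7238 min; τ₂ = 560.4/34.40 = 16.2907 min.
Tank 1: C₁ = C_in(1 − e^(−t/τ₁)). Tank 2 (τ₁ ≠ τ₂): C₂ = C_in[1 − (τ₁ e^(−t/τ₁) − τ₂ e^(−t/τ₂))/(τ₁ − τ₂)].
At t = 7.712: e^(−t/τ₁) = 0.570101, e^(−t/τ₂) = 0.622881.
C₂ = 2.207·[1 − (13.7238·0.570101 − 16.2907·0.622881)/(-2.56686)] = 2.207·0.0949245 = 0.209498 mol/L.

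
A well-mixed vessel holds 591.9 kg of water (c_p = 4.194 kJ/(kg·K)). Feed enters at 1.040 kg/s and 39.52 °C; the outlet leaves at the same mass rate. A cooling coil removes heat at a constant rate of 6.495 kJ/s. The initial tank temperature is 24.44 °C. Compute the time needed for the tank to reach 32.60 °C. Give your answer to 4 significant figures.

M c_p dT/dt = ṁ c_p (T_in − T) − Q̇.
τ = M/ṁ = 569.135 s; T_ss = T_in − Q̇/(ṁ c_p) = 38.0309 °C.
T(t) = T_ss + (T₀ − T_ss) e^(−t/τ). Set T = 32.60:
e^(−t/τ) = (32.60 − 38.0309)/(24.44 − 38.0309) = 0.399599
t = −569.135 · ln(0.399599) = 522.063 s.

522.1 s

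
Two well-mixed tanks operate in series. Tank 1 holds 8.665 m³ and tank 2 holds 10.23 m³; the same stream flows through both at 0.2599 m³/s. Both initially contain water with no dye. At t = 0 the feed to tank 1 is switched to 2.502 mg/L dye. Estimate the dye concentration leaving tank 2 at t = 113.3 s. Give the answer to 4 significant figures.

2.046 mg/L

Time constants: τᵢ = Vᵢ/Q for each well-mixed tank.
τ₁ = 8.665/0.2599 = 33.3397 s; τ₂ = 10.23/0.2599 = 39.3613 s.
Tank 1: C₁ = C_in(1 − e^(−t/τ₁)). Tank 2 (τ₁ ≠ τ₂): C₂ = C_in[1 − (τ₁ e^(−t/τ₁) − τ₂ e^(−t/τ₂))/(τ₁ − τ₂)].
At t = 113.3: e^(−t/τ₁) = 0.0334285, e^(−t/τ₂) = 0.0562211.
C₂ = 2.502·[1 − (33.3397·0.0334285 − 39.3613·0.0562211)/(-6.02155)] = 2.502·0.817582 = 2.04559 mg/L.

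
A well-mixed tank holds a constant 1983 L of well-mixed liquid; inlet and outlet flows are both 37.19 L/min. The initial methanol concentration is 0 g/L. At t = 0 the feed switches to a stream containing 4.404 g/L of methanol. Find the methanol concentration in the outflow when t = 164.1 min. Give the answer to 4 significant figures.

Accumulation = in − out for the solute gives V dC/dt = Q(C_in − C).
So dC/dt = (C_in − C)/τ with τ = V/Q = 1983/37.19 = 53.3208 min.
C approaches C_in exponentially: C(t) = C_in + (C₀ − C_in) e^(−t/τ).
C(164.1) = 4.404 + (0 − 4.404)·e^(−164.1/53.3208) = 4.404 + (-4.40400)·0.0460697 = 4.20111 g/L.

4.201 g/L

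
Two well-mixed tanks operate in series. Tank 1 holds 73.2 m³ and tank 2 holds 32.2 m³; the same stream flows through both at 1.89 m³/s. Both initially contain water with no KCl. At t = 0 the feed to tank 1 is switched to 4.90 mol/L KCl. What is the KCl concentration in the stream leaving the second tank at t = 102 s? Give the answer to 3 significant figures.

Each tank obeys Vᵢ dCᵢ/dt = Q(Cᵢ₋₁ − Cᵢ), so τᵢ = Vᵢ/Q.
τ₁ = 73.2/1.89 = 38.730 s; τ₂ = 32.2/1.89 = 17.037 s.
Solving the cascade with C₁(0)=C₂(0)=0 gives C₂(t) = C_in[1 − (τ₁ e^(−t/τ₁) − τ₂ e^(−t/τ₂))/(τ₁ − τ₂)].
At t = 102: e^(−t/τ₁) = 0.071819, e^(−t/τ₂) = 0.0025113.
C₂ = 4.90·[1 − (38.730·0.071819 − 17.037·0.0025113)/(21.693)] = 4.90·0.87375 = 4.2814 mol/L.

4.28 mol/L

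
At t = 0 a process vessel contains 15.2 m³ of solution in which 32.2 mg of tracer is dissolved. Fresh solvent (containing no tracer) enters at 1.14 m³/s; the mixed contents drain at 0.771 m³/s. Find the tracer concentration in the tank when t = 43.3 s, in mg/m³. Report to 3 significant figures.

0.230 mg/m³

Total volume: dV/dt = Q_in − Q_out = 0.36900 m³/s, so V(t) = 15.2 + 0.36900 t and V(43.3) = 31.178 m³.
Solute balance: dm/dt = 0 − Q_out C = −Q_out m/V(t).
Separate: dm/m = −Q_out dt/V(t) ⇒ ln(m/m₀) = −(Q_out/(Q_in−Q_out)) ln(V/V₀).
m = m₀ (V₀/V)^(Q_out/(Q_in−Q_out)) = 32.2 × (15.2/31.178)^(2.0894) = 7.1772 mg.
C = m/V = 7.1772/31.178 = 0.23020 mg/m³.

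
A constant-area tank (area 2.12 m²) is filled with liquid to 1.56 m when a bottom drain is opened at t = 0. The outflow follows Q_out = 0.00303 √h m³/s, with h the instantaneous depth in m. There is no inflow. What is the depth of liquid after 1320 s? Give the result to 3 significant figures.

0.0935 m

With no inflow, A dh/dt = −0.00303 √h.
∫ h^(−1/2) dh = −(0.00303/A) ∫ dt, giving 2√h = 2√h₀ − (0.00303/A) t.
√h = √1.56 − 0.00303·1320/(2·2.12) = 1.2490 − 0.94330 = 0.30570.
h = 0.30570² = 0.093451 m.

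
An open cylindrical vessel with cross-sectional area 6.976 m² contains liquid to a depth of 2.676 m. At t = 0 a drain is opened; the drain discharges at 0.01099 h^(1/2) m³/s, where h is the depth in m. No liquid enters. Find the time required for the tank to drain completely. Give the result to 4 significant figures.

A dh/dt = −Q_out = −0.01099 √h.
This is separable: 2 d(√h)/dt = −0.01099/A, so √h = √h₀ − (0.01099/(2A)) t.
Set h = 0: 2√h₀ = (0.01099/A) t_empty ⇒ t_empty = 2A√h₀/0.01099.
t_empty = 2·6.976·√2.676/0.01099 = 13.9520·1.63585/0.01099 = 2076.74 s.

2077 s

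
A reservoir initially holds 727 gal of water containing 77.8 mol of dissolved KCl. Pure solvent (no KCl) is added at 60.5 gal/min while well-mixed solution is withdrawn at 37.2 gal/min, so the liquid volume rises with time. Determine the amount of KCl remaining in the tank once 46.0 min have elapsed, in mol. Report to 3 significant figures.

Total volume: dV/dt = Q_in − Q_out = 23.300 gal/min, so V(t) = 727 + 23.300 t and V(46.0) = 1798.8 gal.
No KCl enters, so dm/dt = −Q_out · (m/V).
Separate: dm/m = −Q_out dt/V(t) ⇒ ln(m/m₀) = −(Q_out/(Q_in−Q_out)) ln(V/V₀).
m = m₀ (V₀/V)^(Q_out/(Q_in−Q_out)) = 77.8 × (727/1798.8)^(1.5966) = 18.315 mol.

18.3 mol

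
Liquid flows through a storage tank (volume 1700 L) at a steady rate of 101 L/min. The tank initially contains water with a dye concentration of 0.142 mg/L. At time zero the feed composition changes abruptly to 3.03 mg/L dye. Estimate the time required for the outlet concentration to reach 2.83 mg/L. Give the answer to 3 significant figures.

44.9 min

Species balance: V dC/dt = Q(C_in − C) ⇒ τ = V/Q = 16.832 min.
C(t) = C_in + (C₀ − C_in) e^(−t/τ). Set C = 2.83 and solve for t:
e^(−t/τ) = (C − C_in)/(C₀ − C_in) = (2.83 − 3.03)/(0.142 − 3.03) = 0.069252
t = −τ ln(…) = 16.832 × 2.6700 = 44.941 min.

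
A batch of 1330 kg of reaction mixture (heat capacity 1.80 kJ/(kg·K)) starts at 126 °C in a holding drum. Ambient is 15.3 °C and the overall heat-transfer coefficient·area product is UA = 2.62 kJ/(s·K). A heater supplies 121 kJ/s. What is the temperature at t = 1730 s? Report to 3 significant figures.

M c_p dT/dt = −UA(T − T_amb) + Q̇.
dT/dt = (T_ss − T)/τ with T_ss = T_amb + Q̇/UA = 15.3 + 121/2.62 = 61.483 °C, τ = M c_p/UA = 1330·1.80/2.62 = 913.74 s.
Solution: T(t) = T_ss + (T₀ − T_ss) e^(−t/τ).
T(1730) = 61.483 + (64.517)·0.15057 = 71.198 °C.

71.2 °C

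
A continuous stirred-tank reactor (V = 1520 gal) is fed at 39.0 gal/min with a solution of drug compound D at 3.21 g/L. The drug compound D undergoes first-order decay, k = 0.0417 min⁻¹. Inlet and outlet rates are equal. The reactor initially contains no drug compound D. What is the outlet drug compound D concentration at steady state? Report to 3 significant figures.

1.22 g/L

V dC/dt = Q(C_in − C) − k V C.
Steady state (dC/dt = 0): C_ss = Q C_in/(Q + kV) = C_in/(1 + kV/Q).
C_ss = 39.0·3.21/(39.0 + 0.0417·1520) = 125.19/102.38 = 1.2227 g/L.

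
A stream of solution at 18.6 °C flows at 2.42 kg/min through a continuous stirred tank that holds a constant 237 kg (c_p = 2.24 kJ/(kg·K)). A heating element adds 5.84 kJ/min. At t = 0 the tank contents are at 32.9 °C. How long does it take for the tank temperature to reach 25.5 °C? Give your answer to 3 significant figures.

First-law balance (no shaft work): M c_p dT/dt = ṁ c_p (T_in − T) + 5.84.
τ = M/ṁ = 97.934 min; T_ss = T_in + Q̇/(ṁ c_p) = 19.677 °C.
T(t) = T_ss + (T₀ − T_ss) e^(−t/τ). Set T = 25.5:
e^(−t/τ) = (25.5 − 19.677)/(32.9 − 19.677) = 0.44036
t = −97.934 · ln(0.44036) = 80.323 min.

80.3 min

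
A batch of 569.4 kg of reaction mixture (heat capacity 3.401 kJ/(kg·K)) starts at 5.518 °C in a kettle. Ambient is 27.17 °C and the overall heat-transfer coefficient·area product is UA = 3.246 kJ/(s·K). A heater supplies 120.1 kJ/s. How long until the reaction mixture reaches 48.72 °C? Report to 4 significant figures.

M c_p dT/dt = −UA(T − T_amb) + Q̇.
τ = M c_p/UA = 596.589 s; T_ss = T_amb + Q̇/UA = 27.17 + 120.1/3.246 = 64.1694 °C.
T(t) = T_ss + (T₀ − T_ss)e^(−t/τ); set T = 48.72:
t = −τ ln[(T − T_ss)/(T₀ − T_ss)] = −596.589 · ln(0.263410) = 795.875 s.

795.9 s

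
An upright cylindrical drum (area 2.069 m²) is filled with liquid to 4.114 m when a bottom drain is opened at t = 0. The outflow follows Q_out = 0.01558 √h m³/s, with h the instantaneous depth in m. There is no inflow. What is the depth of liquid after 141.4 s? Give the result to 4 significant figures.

Volume balance on the tank: A dh/dt = −0.01558 √h.
∫ h^(−1/2) dh = −(0.01558/A) ∫ dt, giving 2√h = 2√h₀ − (0.01558/A) t.
√h = √4.114 − 0.01558·141.4/(2·2.069) = 2.02830 − 0.532386 = 1.49591.
h = 1.49591² = 2.23776 m.

2.238 m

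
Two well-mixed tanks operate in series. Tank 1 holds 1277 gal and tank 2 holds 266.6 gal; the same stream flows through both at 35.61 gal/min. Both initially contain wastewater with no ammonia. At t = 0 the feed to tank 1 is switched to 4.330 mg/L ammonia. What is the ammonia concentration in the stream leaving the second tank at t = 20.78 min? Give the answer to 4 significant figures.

1.336 mg/L

Each tank obeys Vᵢ dCᵢ/dt = Q(Cᵢ₋₁ − Cᵢ), so τᵢ = Vᵢ/Q.
τ₁ = 1277/35.61 = 35.8607 min; τ₂ = 266.6/35.61 = 7.48666 min.
Solving the cascade with C₁(0)=C₂(0)=0 gives C₂(t) = C_in[1 − (τ₁ e^(−t/τ₁) − τ₂ e^(−t/τ₂))/(τ₁ − τ₂)].
At t = 20.78: e^(−t/τ₁) = 0.560198, e^(−t/τ₂) = 0.0623119.
C₂ = 4.330·[1 − (35.8607·0.560198 − 7.48666·0.0623119)/(28.3741)] = 4.330·0.308431 = 1.33551 mg/L.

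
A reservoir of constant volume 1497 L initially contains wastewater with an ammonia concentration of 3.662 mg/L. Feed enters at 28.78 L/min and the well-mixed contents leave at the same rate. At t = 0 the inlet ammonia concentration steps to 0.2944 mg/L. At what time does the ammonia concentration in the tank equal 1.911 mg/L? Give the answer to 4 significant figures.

Unsteady species balance (constant V, well mixed): V dC/dt = Q(C_in − C), so τ = V/Q = 52.0153 min.
C(t) = C_in + (C₀ − C_in) e^(−t/τ). Set C = 1.911 and solve for t:
e^(−t/τ) = (C − C_in)/(C₀ − C_in) = (1.911 − 0.2944)/(3.662 − 0.2944) = 0.480045
t = −τ ln(…) = 52.0153 × 0.733875 = 38.1727 min.

38.17 min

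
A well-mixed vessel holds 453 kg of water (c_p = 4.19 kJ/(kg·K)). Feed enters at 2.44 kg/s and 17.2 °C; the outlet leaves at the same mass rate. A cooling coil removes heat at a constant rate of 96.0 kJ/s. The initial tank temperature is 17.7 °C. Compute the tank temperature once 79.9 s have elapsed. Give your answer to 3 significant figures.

M c_p dT/dt = ṁ c_p (T_in − T) − Q̇.
Rearrange: dT/dt = (T_ss − T)/τ with τ = M/ṁ = 185.66 s and T_ss = T_in − Q̇/(ṁ c_p) = 7.8100 °C.
T approaches T_ss exponentially: T(t) = T_ss + (T₀ − T_ss) e^(−t/τ).
T(79.9) = 7.8100 + (9.8900)·e^(−79.9/185.66) = 7.8100 + (9.8900)·0.65027 = 14.241 °C.

14.2 °C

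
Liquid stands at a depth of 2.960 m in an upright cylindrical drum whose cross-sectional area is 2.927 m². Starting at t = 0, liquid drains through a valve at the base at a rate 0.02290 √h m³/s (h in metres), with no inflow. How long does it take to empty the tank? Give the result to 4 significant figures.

With no inflow, A dh/dt = −0.02290 √h.
This is separable: 2 d(√h)/dt = −0.02290/A, so √h = √h₀ − (0.02290/(2A)) t.
Set h = 0: 2√h₀ = (0.02290/A) t_empty ⇒ t_empty = 2A√h₀/0.02290.
t_empty = 2·2.927·√2.960/0.02290 = 5.85400·1.72047/0.02290 = 439.808 s.

439.8 s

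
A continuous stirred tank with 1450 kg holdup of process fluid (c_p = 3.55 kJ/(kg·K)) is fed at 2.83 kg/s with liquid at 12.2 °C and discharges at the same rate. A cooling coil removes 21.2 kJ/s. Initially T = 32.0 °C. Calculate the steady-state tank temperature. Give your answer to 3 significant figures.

10.1 °C

M c_p dT/dt = ṁ c_p (T_in − T) − Q̇.
At steady state dT/dt = 0 ⇒ T_ss = T_in − Q̇/(ṁ c_p) = 12.2 − 21.2/(2.83·3.55) = 10.090 °C.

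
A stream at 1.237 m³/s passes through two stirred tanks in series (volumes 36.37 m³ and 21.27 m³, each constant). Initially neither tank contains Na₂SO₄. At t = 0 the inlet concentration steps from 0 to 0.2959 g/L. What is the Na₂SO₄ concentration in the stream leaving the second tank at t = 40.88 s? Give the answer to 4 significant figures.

Time constants: τᵢ = Vᵢ/Q for each well-mixed tank.
τ₁ = 36.37/1.237 = 29.4018 s; τ₂ = 21.27/1.237 = 17.1948 s.
Solving the cascade with C₁(0)=C₂(0)=0 gives C₂(t) = C_in[1 − (τ₁ e^(−t/τ₁) − τ₂ e^(−t/τ₂))/(τ₁ − τ₂)].
At t = 40.88: e^(−t/τ₁) = 0.248978, e^(−t/τ₂) = 0.0927860.
C₂ = 0.2959·[1 − (29.4018·0.248978 − 17.1948·0.0927860)/(12.2070)] = 0.2959·0.531009 = 0.157126 g/L.

0.1571 g/L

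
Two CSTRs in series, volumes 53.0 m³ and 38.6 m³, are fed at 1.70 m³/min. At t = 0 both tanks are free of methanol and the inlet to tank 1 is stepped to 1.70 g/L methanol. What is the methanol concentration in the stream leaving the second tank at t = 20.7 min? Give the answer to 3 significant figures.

0.310 g/L

Species balance on tank i: dCᵢ/dt = (Cᵢ₋₁ − Cᵢ)/τᵢ with τᵢ = Vᵢ/Q.
τ₁ = 53.0/1.70 = 31.176 min; τ₂ = 38.6/1.70 = 22.706 min.
Tank 1: C₁ = C_in(1 − e^(−t/τ₁)). Tank 2 (τ₁ ≠ τ₂): C₂ = C_in[1 − (τ₁ e^(−t/τ₁) − τ₂ e^(−t/τ₂))/(τ₁ − τ₂)].
At t = 20.7: e^(−t/τ₁) = 0.51481, e^(−t/τ₂) = 0.40186.
C₂ = 1.70·[1 − (31.176·0.51481 − 22.706·0.40186)/(8.4706)] = 1.70·0.18242 = 0.31012 g/L.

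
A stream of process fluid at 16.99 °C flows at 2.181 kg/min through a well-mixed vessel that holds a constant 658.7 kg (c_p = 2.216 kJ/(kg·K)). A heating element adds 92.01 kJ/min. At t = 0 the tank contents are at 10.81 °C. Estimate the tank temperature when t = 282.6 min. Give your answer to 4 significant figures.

First-law balance (no shaft work): M c_p dT/dt = ṁ c_p (T_in − T) + 92.01.
τ = M/ṁ = 302.017 min; T_ss = T_in + Q̇/(ṁ c_p) = 16.99 + 92.01/(2.181·2.216) = 36.0275 °C.
Solution: T(t) = T_ss + (T₀ − T_ss) e^(−t/τ).
T(282.6) = 36.0275 + (-25.2175)·e^(−282.6/302.017) = 36.0275 + (-25.2175)·0.392308 = 26.1345 °C.

26.13 °C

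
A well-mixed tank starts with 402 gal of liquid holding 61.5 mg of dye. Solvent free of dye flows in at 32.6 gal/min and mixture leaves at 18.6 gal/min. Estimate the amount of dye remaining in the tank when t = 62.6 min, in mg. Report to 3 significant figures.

Let m(t) be the amount of dye. Volume: V(t) = V₀ + (Q_in − Q_out) t = 402 + 14.000 t; V(62.6) = 1278.4 gal.
No dye enters, so dm/dt = −Q_out · (m/V).
dm/m = −Q_out dt/(V₀ + 14.000 t); integrating gives ln(m/m₀) = −(Q_out/(Q_in−Q_out)) ln(V/V₀).
m = m₀ (V₀/V)^(Q_out/(Q_in−Q_out)) = 61.5 × (402/1278.4)^(1.3286) = 13.224 mg.

13.2 mg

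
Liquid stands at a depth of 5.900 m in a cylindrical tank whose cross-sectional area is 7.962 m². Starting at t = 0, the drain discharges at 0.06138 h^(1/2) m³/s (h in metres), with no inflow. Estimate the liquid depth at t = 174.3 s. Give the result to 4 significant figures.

3.088 m

Unsteady balance on liquid volume: A dh/dt = −0.06138 √h.
This is separable: 2 d(√h)/dt = −0.06138/A, so √h = √h₀ − (0.06138/(2A)) t.
√h = √5.900 − 0.06138·174.3/(2·7.962) = 2.42899 − 0.671850 = 1.75714.
h = 1.75714² = 3.08755 m.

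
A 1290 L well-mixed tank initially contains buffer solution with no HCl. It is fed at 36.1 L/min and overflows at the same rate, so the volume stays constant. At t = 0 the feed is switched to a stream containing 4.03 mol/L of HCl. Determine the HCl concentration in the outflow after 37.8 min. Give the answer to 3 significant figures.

Unsteady species balance (constant V, well mixed): V dC/dt = Q(C_in − C).
So dC/dt = (C_in − C)/τ with τ = V/Q = 1290/36.1 = 35.734 min.
Solution: C(t) = C_in + (C₀ − C_in) e^(−t/τ).
C(37.8) = 4.03 + (0 − 4.03)·e^(−37.8/35.734) = 4.03 + (-4.0300)·0.34721 = 2.6307 mol/L.

2.63 mol/L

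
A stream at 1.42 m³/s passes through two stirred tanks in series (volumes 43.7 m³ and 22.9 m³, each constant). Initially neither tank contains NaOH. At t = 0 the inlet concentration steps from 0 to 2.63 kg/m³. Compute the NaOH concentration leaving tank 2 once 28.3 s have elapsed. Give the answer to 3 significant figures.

0.928 kg/m³

Each tank obeys Vᵢ dCᵢ/dt = Q(Cᵢ₋₁ − Cᵢ), so τᵢ = Vᵢ/Q.
τ₁ = 43.7/1.42 = 30.775 s; τ₂ = 22.9/1.42 = 16.127 s.
Tank 1: C₁ = C_in(1 − e^(−t/τ₁)). Tank 2 (τ₁ ≠ τ₂): C₂ = C_in[1 − (τ₁ e^(−t/τ₁) − τ₂ e^(−t/τ₂))/(τ₁ − τ₂)].
At t = 28.3: e^(−t/τ₁) = 0.39868, e^(−t/τ₂) = 0.17293.
C₂ = 2.63·[1 − (30.775·0.39868 − 16.127·0.17293)/(14.648)] = 2.63·0.35278 = 0.92780 kg/m³.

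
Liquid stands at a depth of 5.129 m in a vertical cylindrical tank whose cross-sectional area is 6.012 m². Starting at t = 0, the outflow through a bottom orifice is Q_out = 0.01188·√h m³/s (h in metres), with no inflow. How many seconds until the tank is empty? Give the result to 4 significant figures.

A dh/dt = −Q_out = −0.01188 √h.
Separate and integrate: 2(√h − √h₀) = −(0.01188/A) t.
Tank is empty when √h = 0: t_empty = 2A√h₀/0.01188.
t_empty = 2·6.012·√5.129/0.01188 = 12.0240·2.26473/0.01188 = 2292.18 s.

2292 s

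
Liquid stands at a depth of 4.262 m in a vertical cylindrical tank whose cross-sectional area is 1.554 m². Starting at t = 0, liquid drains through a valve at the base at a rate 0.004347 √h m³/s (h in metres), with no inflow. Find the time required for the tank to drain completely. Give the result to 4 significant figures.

Unsteady balance on liquid volume: A dh/dt = −0.004347 √h.
This is separable: 2 d(√h)/dt = −0.004347/A, so √h = √h₀ − (0.004347/(2A)) t.
Set h = 0: 2√h₀ = (0.004347/A) t_empty ⇒ t_empty = 2A√h₀/0.004347.
t_empty = 2·1.554·√4.262/0.004347 = 3.10800·2.06446/0.004347 = 1476.04 s.

1476 s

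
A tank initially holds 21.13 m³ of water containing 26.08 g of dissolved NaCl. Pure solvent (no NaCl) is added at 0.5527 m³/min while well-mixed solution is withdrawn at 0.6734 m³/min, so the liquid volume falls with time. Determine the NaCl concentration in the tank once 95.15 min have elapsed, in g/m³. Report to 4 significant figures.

0.03403 g/m³

Total volume: dV/dt = Q_in − Q_out = -0.120700 m³/min, so V(t) = 21.13 − 0.120700 t and V(95.15) = 9.64539 m³.
Species balance (pure solvent in): dm/dt = −Q_out · m/V(t).
dm/m = −Q_out dt/(V₀ − 0.120700 t); integrating gives ln(m/m₀) = −(Q_out/(Q_in−Q_out)) ln(V/V₀).
m = m₀ (V₀/V)^(Q_out/(Q_in−Q_out)) = 26.08 × (21.13/9.64539)^(-5.57912) = 0.328226 g.
C = m/V = 0.328226/9.64539 = 0.0340293 g/m³.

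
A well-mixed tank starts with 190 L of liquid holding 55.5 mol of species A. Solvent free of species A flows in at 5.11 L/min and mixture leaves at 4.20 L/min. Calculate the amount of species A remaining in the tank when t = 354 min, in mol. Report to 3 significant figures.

Total volume: dV/dt = Q_in − Q_out = 0.91000 L/min, so V(t) = 190 + 0.91000 t and V(354) = 512.14 L.
Solute balance: dm/dt = 0 − Q_out C = −Q_out m/V(t).
dm/m = −Q_out dt/(V₀ + 0.91000 t); integrating gives ln(m/m₀) = −(Q_out/(Q_in−Q_out)) ln(V/V₀).
m = m₀ (V₀/V)^(Q_out/(Q_in−Q_out)) = 55.5 × (190/512.14)^(4.6154) = 0.57115 mol.

0.571 mol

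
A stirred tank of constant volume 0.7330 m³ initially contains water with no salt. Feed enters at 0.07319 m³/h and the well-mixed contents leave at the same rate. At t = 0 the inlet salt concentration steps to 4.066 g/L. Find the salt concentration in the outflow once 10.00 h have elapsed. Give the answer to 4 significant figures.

2.568 g/L

Transient balance on the dissolved component: V dC/dt = Q(C_in − C).
Time constant τ = V/Q = 0.7330/0.07319 = 10.0150 h.
C approaches C_in exponentially: C(t) = C_in + (C₀ − C_in) e^(−t/τ).
C(10.00) = 4.066 + (0 − 4.066)·e^(−10.00/10.0150) = 4.066 + (-4.06600)·0.368432 = 2.56796 g/L.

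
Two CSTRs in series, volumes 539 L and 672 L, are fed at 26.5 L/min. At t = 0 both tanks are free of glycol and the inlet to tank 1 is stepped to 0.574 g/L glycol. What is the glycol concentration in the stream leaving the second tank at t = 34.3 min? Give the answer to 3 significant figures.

Species balance on tank i: dCᵢ/dt = (Cᵢ₋₁ − Cᵢ)/τᵢ with τᵢ = Vᵢ/Q.
τ₁ = 539/26.5 = 20.340 min; τ₂ = 672/26.5 = 25.358 min.
Solving the cascade with C₁(0)=C₂(0)=0 gives C₂(t) = C_in[1 − (τ₁ e^(−t/τ₁) − τ₂ e^(−t/τ₂))/(τ₁ − τ₂)].
At t = 34.3: e^(−t/τ₁) = 0.18519, e^(−t/τ₂) = 0.25857.
C₂ = 0.574·[1 − (20.340·0.18519 − 25.358·0.25857)/(-5.0189)] = 0.574·0.44407 = 0.25490 g/L.

0.255 g/L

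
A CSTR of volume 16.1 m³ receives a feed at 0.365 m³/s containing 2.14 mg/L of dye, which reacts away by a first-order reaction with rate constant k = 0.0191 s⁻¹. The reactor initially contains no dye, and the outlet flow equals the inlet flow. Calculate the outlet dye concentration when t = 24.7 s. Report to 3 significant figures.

V dC/dt = Q(C_in − C) − k V C.
This is linear with rate a = Q/V + k = 0.041771 s⁻¹.
C_ss = Q C_in/(Q + kV) = 1.1615 mg/L; C(t) = C_ss + (C₀ − C_ss) e^(−a t).
C(24.7) = 1.1615 + (-1.1615)·e^(−0.041771·24.7) = 1.1615 + (-1.1615)·0.35639 = 0.74754 mg/L.

0.748 mg/L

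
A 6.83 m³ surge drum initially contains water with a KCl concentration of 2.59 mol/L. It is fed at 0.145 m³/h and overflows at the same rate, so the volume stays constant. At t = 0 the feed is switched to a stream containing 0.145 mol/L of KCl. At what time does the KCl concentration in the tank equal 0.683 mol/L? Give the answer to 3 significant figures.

71.3 h

Species balance on the tank: V dC/dt = Q(C_in − C), so τ = V/Q = 47.103 h.
C(t) = C_in + (C₀ − C_in) e^(−t/τ). Set C = 0.683 and solve for t:
e^(−t/τ) = (C − C_in)/(C₀ − C_in) = (0.683 − 0.145)/(2.59 − 0.145) = 0.22004
t = −τ ln(…) = 47.103 × 1.5139 = 71.312 h.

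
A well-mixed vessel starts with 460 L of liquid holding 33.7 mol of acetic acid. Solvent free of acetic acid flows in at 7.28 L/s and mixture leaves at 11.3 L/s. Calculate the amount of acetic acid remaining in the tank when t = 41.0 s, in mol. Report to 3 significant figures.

9.68 mol

Total volume: dV/dt = Q_in − Q_out = -4.0200 L/s, so V(t) = 460 − 4.0200 t and V(41.0) = 295.18 L.
No acetic acid enters, so dm/dt = −Q_out · (m/V).
Separate: dm/m = −Q_out dt/V(t) ⇒ ln(m/m₀) = −(Q_out/(Q_in−Q_out)) ln(V/V₀).
m = m₀ (V₀/V)^(Q_out/(Q_in−Q_out)) = 33.7 × (460/295.18)^(-2.8109) = 9.6837 mol.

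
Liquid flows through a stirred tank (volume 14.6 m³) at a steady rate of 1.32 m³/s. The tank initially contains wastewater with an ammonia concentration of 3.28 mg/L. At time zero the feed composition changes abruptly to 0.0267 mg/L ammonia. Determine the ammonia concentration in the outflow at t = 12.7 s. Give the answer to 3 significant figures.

1.06 mg/L

Accumulation = in − out for the solute gives V dC/dt = Q(C_in − C).
Rewrite as dC/dt + C/τ = C_in/τ, τ = V/Q = 11.061 s.
C approaches C_in exponentially: C(t) = C_in + (C₀ − C_in) e^(−t/τ).
C(12.7) = 0.0267 + (3.28 − 0.0267)·e^(−12.7/11.061) = 0.0267 + (3.2533)·0.31720 = 1.0587 mg/L.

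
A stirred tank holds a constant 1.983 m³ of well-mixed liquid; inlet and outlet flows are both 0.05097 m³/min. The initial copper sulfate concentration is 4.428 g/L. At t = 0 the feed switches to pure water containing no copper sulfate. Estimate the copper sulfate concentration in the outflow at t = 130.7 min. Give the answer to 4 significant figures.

Species balance on the tank: V dC/dt = Q(C_in − C).
So dC/dt = (C_in − C)/τ with τ = V/Q = 1.983/0.05097 = 38.9052 min.
C approaches C_in exponentially: C(t) = C_in + (C₀ − C_in) e^(−t/τ).
C(130.7) = 0 + (4.428 − 0)·e^(−130.7/38.9052) = 0 + (4.42800)·0.0347545 = 0.153893 g/L.

0.1539 g/L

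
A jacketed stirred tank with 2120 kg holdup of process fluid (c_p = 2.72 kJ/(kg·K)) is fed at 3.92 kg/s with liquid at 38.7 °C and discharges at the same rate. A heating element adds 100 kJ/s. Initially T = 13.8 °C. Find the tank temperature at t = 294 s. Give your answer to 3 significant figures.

28.2 °C

Unsteady energy balance on the tank contents: M c_p dT/dt = ṁ c_p (T_in − T) + 100.
τ = M/ṁ = 540.82 s; T_ss = T_in + Q̇/(ṁ c_p) = 38.7 + 100/(3.92·2.72) = 48.079 °C.
Solution: T(t) = T_ss + (T₀ − T_ss) e^(−t/τ).
T(294) = 48.079 + (-34.279)·e^(−294/540.82) = 48.079 + (-34.279)·0.58064 = 28.175 °C.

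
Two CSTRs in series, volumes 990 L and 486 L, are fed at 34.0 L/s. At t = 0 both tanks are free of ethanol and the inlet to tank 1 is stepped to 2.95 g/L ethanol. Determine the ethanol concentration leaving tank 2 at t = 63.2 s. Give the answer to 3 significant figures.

Time constants: τᵢ = Vᵢ/Q for each well-mixed tank.
τ₁ = 990/34.0 = 29.118 s; τ₂ = 486/34.0 = 14.294 s.
Tank 1: C₁ = C_in(1 − e^(−t/τ₁)). Tank 2 (τ₁ ≠ τ₂): C₂ = C_in[1 − (τ₁ e^(−t/τ₁) − τ₂ e^(−t/τ₂))/(τ₁ − τ₂)].
At t = 63.2: e^(−t/τ₁) = 0.11412, e^(−t/τ₂) = 0.012017.
C₂ = 2.95·[1 − (29.118·0.11412 − 14.294·0.012017)/(14.824)] = 2.95·0.78742 = 2.3229 g/L.

2.32 g/L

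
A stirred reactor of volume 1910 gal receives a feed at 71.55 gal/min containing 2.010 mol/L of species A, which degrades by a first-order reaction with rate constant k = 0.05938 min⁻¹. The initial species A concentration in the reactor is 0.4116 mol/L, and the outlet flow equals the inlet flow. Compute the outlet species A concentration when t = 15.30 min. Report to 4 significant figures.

Accumulation = in − out − consumed: V dC/dt = Q C_in − Q C − k V C.
dC/dt = (Q/V) C_in − (Q/V + k) C; effective rate a = Q/V + k = 0.0374607 + 0.05938 = 0.0968407 min⁻¹.
C_ss = Q C_in/(Q + kV) = 0.777525 mol/L; C(t) = C_ss + (C₀ − C_ss) e^(−a t).
C(15.30) = 0.777525 + (-0.365925)·e^(−0.0968407·15.30) = 0.777525 + (-0.365925)·0.227259 = 0.694365 mol/L.

0.6944 mol/L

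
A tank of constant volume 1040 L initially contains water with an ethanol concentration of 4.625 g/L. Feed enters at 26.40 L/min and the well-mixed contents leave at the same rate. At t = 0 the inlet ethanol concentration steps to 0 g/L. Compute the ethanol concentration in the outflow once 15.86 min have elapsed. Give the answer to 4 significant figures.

Unsteady species balance (constant V, well mixed): V dC/dt = Q(C_in − C).
Time constant τ = V/Q = 1040/26.40 = 39.3939 min.
Integrating: C(t) = C_in + (C₀ − C_in) e^(−t/τ).
C(15.86) = 0 + (4.625 − 0)·e^(−15.86/39.3939) = 0 + (4.62500)·0.668579 = 3.09218 g/L.

3.092 g/L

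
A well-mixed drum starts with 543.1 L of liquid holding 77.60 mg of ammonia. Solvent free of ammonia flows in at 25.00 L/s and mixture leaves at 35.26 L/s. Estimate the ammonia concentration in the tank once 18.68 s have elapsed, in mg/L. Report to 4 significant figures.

0.04948 mg/L

Let m(t) be the amount of ammonia. Volume: V(t) = V₀ + (Q_in − Q_out) t = 543.1 − 10.2600 t; V(18.68) = 351.443 L.
No ammonia enters, so dm/dt = −Q_out · (m/V).
Separate: dm/m = −Q_out dt/V(t) ⇒ ln(m/m₀) = −(Q_out/(Q_in−Q_out)) ln(V/V₀).
m = m₀ (V₀/V)^(Q_out/(Q_in−Q_out)) = 77.60 × (543.1/351.443)^(-3.43665) = 17.3880 mg.
C = m/V = 17.3880/351.443 = 0.0494761 mg/L.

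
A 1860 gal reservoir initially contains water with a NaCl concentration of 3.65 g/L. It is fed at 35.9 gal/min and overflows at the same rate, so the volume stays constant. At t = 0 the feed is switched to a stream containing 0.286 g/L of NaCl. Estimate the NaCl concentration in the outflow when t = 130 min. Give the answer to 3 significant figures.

Mass balance on the solute (V constant): V dC/dt = Q(C_in − C).
Time constant τ = V/Q = 1860/35.9 = 51.811 min.
C approaches C_in exponentially: C(t) = C_in + (C₀ − C_in) e^(−t/τ).
C(130) = 0.286 + (3.65 − 0.286)·e^(−130/51.811) = 0.286 + (3.3640)·0.081338 = 0.55962 g/L.

0.560 g/L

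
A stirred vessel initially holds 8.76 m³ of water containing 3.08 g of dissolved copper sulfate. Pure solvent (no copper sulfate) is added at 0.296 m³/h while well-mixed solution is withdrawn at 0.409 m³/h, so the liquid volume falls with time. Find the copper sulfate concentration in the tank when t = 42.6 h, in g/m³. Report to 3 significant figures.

Let m(t) be the amount of copper sulfate. Volume: V(t) = V₀ + (Q_in − Q_out) t = 8.76 − 0.11300 t; V(42.6) = 3.9462 m³.
No copper sulfate enters, so dm/dt = −Q_out · (m/V).
Separate: dm/m = −Q_out dt/V(t) ⇒ ln(m/m₀) = −(Q_out/(Q_in−Q_out)) ln(V/V₀).
m = m₀ (V₀/V)^(Q_out/(Q_in−Q_out)) = 3.08 × (8.76/3.9462)^(-3.6195) = 0.17181 g.
C = m/V = 0.17181/3.9462 = 0.043537 g/m³.

0.0435 g/m³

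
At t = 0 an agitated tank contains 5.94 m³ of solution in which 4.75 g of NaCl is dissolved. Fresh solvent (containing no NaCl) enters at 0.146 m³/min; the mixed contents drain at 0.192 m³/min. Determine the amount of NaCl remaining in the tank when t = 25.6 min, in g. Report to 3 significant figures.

Total volume: dV/dt = Q_in − Q_out = -0.046000 m³/min, so V(t) = 5.94 − 0.046000 t and V(25.6) = 4.7624 m³.
Solute balance: dm/dt = 0 − Q_out C = −Q_out m/V(t).
Separate: dm/m = −Q_out dt/V(t) ⇒ ln(m/m₀) = −(Q_out/(Q_in−Q_out)) ln(V/V₀).
m = m₀ (V₀/V)^(Q_out/(Q_in−Q_out)) = 4.75 × (5.94/4.7624)^(-4.1739) = 1.8887 g.

1.89 g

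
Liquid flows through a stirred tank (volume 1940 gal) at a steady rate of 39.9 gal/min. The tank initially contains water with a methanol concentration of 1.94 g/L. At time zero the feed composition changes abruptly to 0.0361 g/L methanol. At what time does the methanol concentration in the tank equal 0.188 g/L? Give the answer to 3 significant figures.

Species balance: V dC/dt = Q(C_in − C) ⇒ τ = V/Q = 48.622 min.
C(t) = C_in + (C₀ − C_in) e^(−t/τ). Set C = 0.188 and solve for t:
e^(−t/τ) = (C − C_in)/(C₀ − C_in) = (0.188 − 0.0361)/(1.94 − 0.0361) = 0.079784
t = −τ ln(…) = 48.622 × 2.5284 = 122.94 min.

123 min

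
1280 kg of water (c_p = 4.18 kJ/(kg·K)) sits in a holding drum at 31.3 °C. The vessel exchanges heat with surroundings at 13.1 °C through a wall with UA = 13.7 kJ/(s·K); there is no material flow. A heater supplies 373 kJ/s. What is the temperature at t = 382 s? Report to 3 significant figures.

36.9 °C

First-law balance (no shaft work): M c_p dT/dt = −UA(T − T_amb) + Q̇.
dT/dt = (T_ss − T)/τ with T_ss = T_amb + Q̇/UA = 13.1 + 373/13.7 = 40.326 °C, τ = M c_p/UA = 1280·4.18/13.7 = 390.54 s.
This is linear first-order; T(t) = T_ss + (T₀ − T_ss) e^(−t/τ).
T(382) = 40.326 + (-9.0263)·0.37601 = 36.932 °C.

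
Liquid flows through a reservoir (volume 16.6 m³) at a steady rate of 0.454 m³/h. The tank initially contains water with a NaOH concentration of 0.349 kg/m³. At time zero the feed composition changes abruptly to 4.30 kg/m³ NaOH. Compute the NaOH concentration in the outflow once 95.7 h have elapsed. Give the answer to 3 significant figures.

Accumulation = in − out for the solute gives V dC/dt = Q(C_in − C).
So dC/dt = (C_in − C)/τ with τ = V/Q = 16.6/0.454 = 36.564 h.
Solution: C(t) = C_in + (C₀ − C_in) e^(−t/τ).
C(95.7) = 4.30 + (0.349 − 4.30)·e^(−95.7/36.564) = 4.30 + (-3.9510)·0.072997 = 4.0116 kg/m³.

4.01 kg/m³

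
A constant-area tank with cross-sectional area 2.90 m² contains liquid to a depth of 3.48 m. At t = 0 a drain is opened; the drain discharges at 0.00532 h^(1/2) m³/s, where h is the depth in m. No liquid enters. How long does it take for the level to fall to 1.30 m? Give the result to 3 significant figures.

791 s

Accumulation of liquid (constant cross-section A): A dh/dt = −0.00532 √h.
This is separable: 2 d(√h)/dt = −0.00532/A, so √h = √h₀ − (0.00532/(2A)) t.
t = 2A(√h₀ − √h)/0.00532 = 2·2.90·(√3.48 − √1.30)/0.00532
  = 5.8000 × (1.8655 − 1.1402) / 0.00532 = 790.74 s.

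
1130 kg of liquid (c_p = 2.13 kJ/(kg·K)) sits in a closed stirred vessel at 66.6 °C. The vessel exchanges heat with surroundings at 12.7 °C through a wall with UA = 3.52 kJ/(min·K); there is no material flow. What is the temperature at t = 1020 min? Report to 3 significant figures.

24.8 °C

M c_p dT/dt = −UA(T − T_amb).
dT/dt = (T_ss − T)/τ with T_ss = T_amb = 12.700 °C, τ = M c_p/UA = 1130·2.13/3.52 = 683.78 min.
Solution: T(t) = T_ss + (T₀ − T_ss) e^(−t/τ).
T(1020) = 12.700 + (53.900)·0.22499 = 24.827 °C.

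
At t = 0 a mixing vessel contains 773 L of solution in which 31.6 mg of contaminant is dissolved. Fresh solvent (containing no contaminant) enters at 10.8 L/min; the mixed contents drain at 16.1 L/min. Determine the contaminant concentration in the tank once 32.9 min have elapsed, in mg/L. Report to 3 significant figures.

0.0243 mg/L

Let m(t) be the amount of contaminant. Volume: V(t) = V₀ + (Q_in − Q_out) t = 773 − 5.3000 t; V(32.9) = 598.63 L.
Solute balance: dm/dt = 0 − Q_out C = −Q_out m/V(t).
Separate: dm/m = −Q_out dt/V(t) ⇒ ln(m/m₀) = −(Q_out/(Q_in−Q_out)) ln(V/V₀).
m = m₀ (V₀/V)^(Q_out/(Q_in−Q_out)) = 31.6 × (773/598.63)^(-3.0377) = 14.536 mg.
C = m/V = 14.536/598.63 = 0.024282 mg/L.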